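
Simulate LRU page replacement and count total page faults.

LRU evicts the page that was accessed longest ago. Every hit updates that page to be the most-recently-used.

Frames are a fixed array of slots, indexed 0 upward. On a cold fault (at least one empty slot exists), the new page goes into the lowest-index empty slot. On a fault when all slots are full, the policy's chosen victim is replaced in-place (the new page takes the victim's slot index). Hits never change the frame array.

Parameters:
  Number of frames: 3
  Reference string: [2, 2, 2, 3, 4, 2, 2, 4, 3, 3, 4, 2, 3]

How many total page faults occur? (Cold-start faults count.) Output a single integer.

Step 0: ref 2 → FAULT, frames=[2,-,-]
Step 1: ref 2 → HIT, frames=[2,-,-]
Step 2: ref 2 → HIT, frames=[2,-,-]
Step 3: ref 3 → FAULT, frames=[2,3,-]
Step 4: ref 4 → FAULT, frames=[2,3,4]
Step 5: ref 2 → HIT, frames=[2,3,4]
Step 6: ref 2 → HIT, frames=[2,3,4]
Step 7: ref 4 → HIT, frames=[2,3,4]
Step 8: ref 3 → HIT, frames=[2,3,4]
Step 9: ref 3 → HIT, frames=[2,3,4]
Step 10: ref 4 → HIT, frames=[2,3,4]
Step 11: ref 2 → HIT, frames=[2,3,4]
Step 12: ref 3 → HIT, frames=[2,3,4]
Total faults: 3

Answer: 3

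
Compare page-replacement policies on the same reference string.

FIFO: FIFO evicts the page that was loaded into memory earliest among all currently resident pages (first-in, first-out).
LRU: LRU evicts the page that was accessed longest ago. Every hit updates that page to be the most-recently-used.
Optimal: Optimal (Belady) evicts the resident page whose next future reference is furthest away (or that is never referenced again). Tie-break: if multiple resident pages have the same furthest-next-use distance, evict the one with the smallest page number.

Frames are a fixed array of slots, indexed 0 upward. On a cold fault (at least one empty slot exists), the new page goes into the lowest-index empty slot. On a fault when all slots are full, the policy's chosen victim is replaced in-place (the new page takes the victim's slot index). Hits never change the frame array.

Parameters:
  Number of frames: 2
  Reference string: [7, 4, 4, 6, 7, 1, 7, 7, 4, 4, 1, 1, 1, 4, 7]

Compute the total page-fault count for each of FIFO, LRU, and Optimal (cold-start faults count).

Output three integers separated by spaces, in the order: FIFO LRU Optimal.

Answer: 7 8 6

Derivation:
--- FIFO ---
  step 0: ref 7 -> FAULT, frames=[7,-] (faults so far: 1)
  step 1: ref 4 -> FAULT, frames=[7,4] (faults so far: 2)
  step 2: ref 4 -> HIT, frames=[7,4] (faults so far: 2)
  step 3: ref 6 -> FAULT, evict 7, frames=[6,4] (faults so far: 3)
  step 4: ref 7 -> FAULT, evict 4, frames=[6,7] (faults so far: 4)
  step 5: ref 1 -> FAULT, evict 6, frames=[1,7] (faults so far: 5)
  step 6: ref 7 -> HIT, frames=[1,7] (faults so far: 5)
  step 7: ref 7 -> HIT, frames=[1,7] (faults so far: 5)
  step 8: ref 4 -> FAULT, evict 7, frames=[1,4] (faults so far: 6)
  step 9: ref 4 -> HIT, frames=[1,4] (faults so far: 6)
  step 10: ref 1 -> HIT, frames=[1,4] (faults so far: 6)
  step 11: ref 1 -> HIT, frames=[1,4] (faults so far: 6)
  step 12: ref 1 -> HIT, frames=[1,4] (faults so far: 6)
  step 13: ref 4 -> HIT, frames=[1,4] (faults so far: 6)
  step 14: ref 7 -> FAULT, evict 1, frames=[7,4] (faults so far: 7)
  FIFO total faults: 7
--- LRU ---
  step 0: ref 7 -> FAULT, frames=[7,-] (faults so far: 1)
  step 1: ref 4 -> FAULT, frames=[7,4] (faults so far: 2)
  step 2: ref 4 -> HIT, frames=[7,4] (faults so far: 2)
  step 3: ref 6 -> FAULT, evict 7, frames=[6,4] (faults so far: 3)
  step 4: ref 7 -> FAULT, evict 4, frames=[6,7] (faults so far: 4)
  step 5: ref 1 -> FAULT, evict 6, frames=[1,7] (faults so far: 5)
  step 6: ref 7 -> HIT, frames=[1,7] (faults so far: 5)
  step 7: ref 7 -> HIT, frames=[1,7] (faults so far: 5)
  step 8: ref 4 -> FAULT, evict 1, frames=[4,7] (faults so far: 6)
  step 9: ref 4 -> HIT, frames=[4,7] (faults so far: 6)
  step 10: ref 1 -> FAULT, evict 7, frames=[4,1] (faults so far: 7)
  step 11: ref 1 -> HIT, frames=[4,1] (faults so far: 7)
  step 12: ref 1 -> HIT, frames=[4,1] (faults so far: 7)
  step 13: ref 4 -> HIT, frames=[4,1] (faults so far: 7)
  step 14: ref 7 -> FAULT, evict 1, frames=[4,7] (faults so far: 8)
  LRU total faults: 8
--- Optimal ---
  step 0: ref 7 -> FAULT, frames=[7,-] (faults so far: 1)
  step 1: ref 4 -> FAULT, frames=[7,4] (faults so far: 2)
  step 2: ref 4 -> HIT, frames=[7,4] (faults so far: 2)
  step 3: ref 6 -> FAULT, evict 4, frames=[7,6] (faults so far: 3)
  step 4: ref 7 -> HIT, frames=[7,6] (faults so far: 3)
  step 5: ref 1 -> FAULT, evict 6, frames=[7,1] (faults so far: 4)
  step 6: ref 7 -> HIT, frames=[7,1] (faults so far: 4)
  step 7: ref 7 -> HIT, frames=[7,1] (faults so far: 4)
  step 8: ref 4 -> FAULT, evict 7, frames=[4,1] (faults so far: 5)
  step 9: ref 4 -> HIT, frames=[4,1] (faults so far: 5)
  step 10: ref 1 -> HIT, frames=[4,1] (faults so far: 5)
  step 11: ref 1 -> HIT, frames=[4,1] (faults so far: 5)
  step 12: ref 1 -> HIT, frames=[4,1] (faults so far: 5)
  step 13: ref 4 -> HIT, frames=[4,1] (faults so far: 5)
  step 14: ref 7 -> FAULT, evict 1, frames=[4,7] (faults so far: 6)
  Optimal total faults: 6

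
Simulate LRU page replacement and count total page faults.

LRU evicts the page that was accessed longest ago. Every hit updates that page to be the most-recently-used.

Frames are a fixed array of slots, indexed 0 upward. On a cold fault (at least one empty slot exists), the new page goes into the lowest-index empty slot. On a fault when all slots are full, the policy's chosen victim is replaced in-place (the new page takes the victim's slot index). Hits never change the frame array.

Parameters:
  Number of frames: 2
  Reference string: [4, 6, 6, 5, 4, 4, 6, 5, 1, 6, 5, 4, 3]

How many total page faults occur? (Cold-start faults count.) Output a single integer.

Answer: 11

Derivation:
Step 0: ref 4 → FAULT, frames=[4,-]
Step 1: ref 6 → FAULT, frames=[4,6]
Step 2: ref 6 → HIT, frames=[4,6]
Step 3: ref 5 → FAULT (evict 4), frames=[5,6]
Step 4: ref 4 → FAULT (evict 6), frames=[5,4]
Step 5: ref 4 → HIT, frames=[5,4]
Step 6: ref 6 → FAULT (evict 5), frames=[6,4]
Step 7: ref 5 → FAULT (evict 4), frames=[6,5]
Step 8: ref 1 → FAULT (evict 6), frames=[1,5]
Step 9: ref 6 → FAULT (evict 5), frames=[1,6]
Step 10: ref 5 → FAULT (evict 1), frames=[5,6]
Step 11: ref 4 → FAULT (evict 6), frames=[5,4]
Step 12: ref 3 → FAULT (evict 5), frames=[3,4]
Total faults: 11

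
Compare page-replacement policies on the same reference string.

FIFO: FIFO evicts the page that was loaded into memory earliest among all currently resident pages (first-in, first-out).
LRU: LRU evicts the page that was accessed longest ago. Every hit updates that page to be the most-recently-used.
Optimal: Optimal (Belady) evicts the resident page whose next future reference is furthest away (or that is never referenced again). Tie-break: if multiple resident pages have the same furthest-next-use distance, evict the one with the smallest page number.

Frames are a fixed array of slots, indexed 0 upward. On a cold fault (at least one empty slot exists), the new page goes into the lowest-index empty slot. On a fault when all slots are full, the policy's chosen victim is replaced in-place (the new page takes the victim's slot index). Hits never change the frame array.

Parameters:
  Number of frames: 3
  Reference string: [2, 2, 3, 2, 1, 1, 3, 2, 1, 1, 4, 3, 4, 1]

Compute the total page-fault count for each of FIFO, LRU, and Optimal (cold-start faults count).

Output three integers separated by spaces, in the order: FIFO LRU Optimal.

Answer: 4 5 4

Derivation:
--- FIFO ---
  step 0: ref 2 -> FAULT, frames=[2,-,-] (faults so far: 1)
  step 1: ref 2 -> HIT, frames=[2,-,-] (faults so far: 1)
  step 2: ref 3 -> FAULT, frames=[2,3,-] (faults so far: 2)
  step 3: ref 2 -> HIT, frames=[2,3,-] (faults so far: 2)
  step 4: ref 1 -> FAULT, frames=[2,3,1] (faults so far: 3)
  step 5: ref 1 -> HIT, frames=[2,3,1] (faults so far: 3)
  step 6: ref 3 -> HIT, frames=[2,3,1] (faults so far: 3)
  step 7: ref 2 -> HIT, frames=[2,3,1] (faults so far: 3)
  step 8: ref 1 -> HIT, frames=[2,3,1] (faults so far: 3)
  step 9: ref 1 -> HIT, frames=[2,3,1] (faults so far: 3)
  step 10: ref 4 -> FAULT, evict 2, frames=[4,3,1] (faults so far: 4)
  step 11: ref 3 -> HIT, frames=[4,3,1] (faults so far: 4)
  step 12: ref 4 -> HIT, frames=[4,3,1] (faults so far: 4)
  step 13: ref 1 -> HIT, frames=[4,3,1] (faults so far: 4)
  FIFO total faults: 4
--- LRU ---
  step 0: ref 2 -> FAULT, frames=[2,-,-] (faults so far: 1)
  step 1: ref 2 -> HIT, frames=[2,-,-] (faults so far: 1)
  step 2: ref 3 -> FAULT, frames=[2,3,-] (faults so far: 2)
  step 3: ref 2 -> HIT, frames=[2,3,-] (faults so far: 2)
  step 4: ref 1 -> FAULT, frames=[2,3,1] (faults so far: 3)
  step 5: ref 1 -> HIT, frames=[2,3,1] (faults so far: 3)
  step 6: ref 3 -> HIT, frames=[2,3,1] (faults so far: 3)
  step 7: ref 2 -> HIT, frames=[2,3,1] (faults so far: 3)
  step 8: ref 1 -> HIT, frames=[2,3,1] (faults so far: 3)
  step 9: ref 1 -> HIT, frames=[2,3,1] (faults so far: 3)
  step 10: ref 4 -> FAULT, evict 3, frames=[2,4,1] (faults so far: 4)
  step 11: ref 3 -> FAULT, evict 2, frames=[3,4,1] (faults so far: 5)
  step 12: ref 4 -> HIT, frames=[3,4,1] (faults so far: 5)
  step 13: ref 1 -> HIT, frames=[3,4,1] (faults so far: 5)
  LRU total faults: 5
--- Optimal ---
  step 0: ref 2 -> FAULT, frames=[2,-,-] (faults so far: 1)
  step 1: ref 2 -> HIT, frames=[2,-,-] (faults so far: 1)
  step 2: ref 3 -> FAULT, frames=[2,3,-] (faults so far: 2)
  step 3: ref 2 -> HIT, frames=[2,3,-] (faults so far: 2)
  step 4: ref 1 -> FAULT, frames=[2,3,1] (faults so far: 3)
  step 5: ref 1 -> HIT, frames=[2,3,1] (faults so far: 3)
  step 6: ref 3 -> HIT, frames=[2,3,1] (faults so far: 3)
  step 7: ref 2 -> HIT, frames=[2,3,1] (faults so far: 3)
  step 8: ref 1 -> HIT, frames=[2,3,1] (faults so far: 3)
  step 9: ref 1 -> HIT, frames=[2,3,1] (faults so far: 3)
  step 10: ref 4 -> FAULT, evict 2, frames=[4,3,1] (faults so far: 4)
  step 11: ref 3 -> HIT, frames=[4,3,1] (faults so far: 4)
  step 12: ref 4 -> HIT, frames=[4,3,1] (faults so far: 4)
  step 13: ref 1 -> HIT, frames=[4,3,1] (faults so far: 4)
  Optimal total faults: 4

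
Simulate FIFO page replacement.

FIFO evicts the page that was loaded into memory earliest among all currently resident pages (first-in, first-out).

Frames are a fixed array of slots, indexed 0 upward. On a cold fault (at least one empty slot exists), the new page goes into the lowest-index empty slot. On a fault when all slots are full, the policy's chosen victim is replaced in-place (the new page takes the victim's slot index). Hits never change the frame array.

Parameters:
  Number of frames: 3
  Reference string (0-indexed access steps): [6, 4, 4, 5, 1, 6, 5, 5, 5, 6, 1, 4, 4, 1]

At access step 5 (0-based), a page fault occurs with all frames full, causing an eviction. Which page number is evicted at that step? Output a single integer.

Answer: 4

Derivation:
Step 0: ref 6 -> FAULT, frames=[6,-,-]
Step 1: ref 4 -> FAULT, frames=[6,4,-]
Step 2: ref 4 -> HIT, frames=[6,4,-]
Step 3: ref 5 -> FAULT, frames=[6,4,5]
Step 4: ref 1 -> FAULT, evict 6, frames=[1,4,5]
Step 5: ref 6 -> FAULT, evict 4, frames=[1,6,5]
At step 5: evicted page 4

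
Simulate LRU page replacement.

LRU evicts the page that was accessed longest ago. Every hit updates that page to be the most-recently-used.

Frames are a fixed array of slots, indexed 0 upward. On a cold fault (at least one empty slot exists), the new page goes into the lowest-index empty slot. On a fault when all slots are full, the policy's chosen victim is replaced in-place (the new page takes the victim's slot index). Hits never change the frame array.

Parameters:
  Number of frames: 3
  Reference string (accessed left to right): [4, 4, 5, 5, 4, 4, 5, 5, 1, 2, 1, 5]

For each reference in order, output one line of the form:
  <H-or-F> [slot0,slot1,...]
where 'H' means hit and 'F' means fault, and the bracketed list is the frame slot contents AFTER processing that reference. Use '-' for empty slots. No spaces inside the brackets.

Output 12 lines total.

F [4,-,-]
H [4,-,-]
F [4,5,-]
H [4,5,-]
H [4,5,-]
H [4,5,-]
H [4,5,-]
H [4,5,-]
F [4,5,1]
F [2,5,1]
H [2,5,1]
H [2,5,1]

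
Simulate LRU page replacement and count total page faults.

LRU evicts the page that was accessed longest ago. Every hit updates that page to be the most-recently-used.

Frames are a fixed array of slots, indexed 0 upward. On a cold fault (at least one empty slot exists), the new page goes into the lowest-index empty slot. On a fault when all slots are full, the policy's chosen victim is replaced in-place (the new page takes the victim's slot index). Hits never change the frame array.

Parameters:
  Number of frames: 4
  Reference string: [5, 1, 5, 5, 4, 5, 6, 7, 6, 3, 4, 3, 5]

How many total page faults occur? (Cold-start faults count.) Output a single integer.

Answer: 8

Derivation:
Step 0: ref 5 → FAULT, frames=[5,-,-,-]
Step 1: ref 1 → FAULT, frames=[5,1,-,-]
Step 2: ref 5 → HIT, frames=[5,1,-,-]
Step 3: ref 5 → HIT, frames=[5,1,-,-]
Step 4: ref 4 → FAULT, frames=[5,1,4,-]
Step 5: ref 5 → HIT, frames=[5,1,4,-]
Step 6: ref 6 → FAULT, frames=[5,1,4,6]
Step 7: ref 7 → FAULT (evict 1), frames=[5,7,4,6]
Step 8: ref 6 → HIT, frames=[5,7,4,6]
Step 9: ref 3 → FAULT (evict 4), frames=[5,7,3,6]
Step 10: ref 4 → FAULT (evict 5), frames=[4,7,3,6]
Step 11: ref 3 → HIT, frames=[4,7,3,6]
Step 12: ref 5 → FAULT (evict 7), frames=[4,5,3,6]
Total faults: 8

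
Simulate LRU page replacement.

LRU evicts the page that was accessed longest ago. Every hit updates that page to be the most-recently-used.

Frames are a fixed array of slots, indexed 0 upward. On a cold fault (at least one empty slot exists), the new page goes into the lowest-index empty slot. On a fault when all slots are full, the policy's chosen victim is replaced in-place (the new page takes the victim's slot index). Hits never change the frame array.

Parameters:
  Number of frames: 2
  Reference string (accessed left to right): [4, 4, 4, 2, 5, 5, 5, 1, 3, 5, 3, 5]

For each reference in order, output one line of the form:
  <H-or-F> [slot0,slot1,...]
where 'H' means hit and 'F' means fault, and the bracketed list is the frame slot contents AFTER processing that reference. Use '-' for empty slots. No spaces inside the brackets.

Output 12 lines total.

F [4,-]
H [4,-]
H [4,-]
F [4,2]
F [5,2]
H [5,2]
H [5,2]
F [5,1]
F [3,1]
F [3,5]
H [3,5]
H [3,5]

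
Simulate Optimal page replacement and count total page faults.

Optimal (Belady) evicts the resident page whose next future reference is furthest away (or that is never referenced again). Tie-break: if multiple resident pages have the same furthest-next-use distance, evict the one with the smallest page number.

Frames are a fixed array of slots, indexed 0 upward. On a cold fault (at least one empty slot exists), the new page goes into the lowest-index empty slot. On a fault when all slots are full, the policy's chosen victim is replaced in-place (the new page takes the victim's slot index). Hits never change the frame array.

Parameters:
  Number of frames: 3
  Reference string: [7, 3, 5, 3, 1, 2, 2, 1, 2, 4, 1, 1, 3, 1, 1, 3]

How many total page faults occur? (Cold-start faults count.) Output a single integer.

Answer: 6

Derivation:
Step 0: ref 7 → FAULT, frames=[7,-,-]
Step 1: ref 3 → FAULT, frames=[7,3,-]
Step 2: ref 5 → FAULT, frames=[7,3,5]
Step 3: ref 3 → HIT, frames=[7,3,5]
Step 4: ref 1 → FAULT (evict 5), frames=[7,3,1]
Step 5: ref 2 → FAULT (evict 7), frames=[2,3,1]
Step 6: ref 2 → HIT, frames=[2,3,1]
Step 7: ref 1 → HIT, frames=[2,3,1]
Step 8: ref 2 → HIT, frames=[2,3,1]
Step 9: ref 4 → FAULT (evict 2), frames=[4,3,1]
Step 10: ref 1 → HIT, frames=[4,3,1]
Step 11: ref 1 → HIT, frames=[4,3,1]
Step 12: ref 3 → HIT, frames=[4,3,1]
Step 13: ref 1 → HIT, frames=[4,3,1]
Step 14: ref 1 → HIT, frames=[4,3,1]
Step 15: ref 3 → HIT, frames=[4,3,1]
Total faults: 6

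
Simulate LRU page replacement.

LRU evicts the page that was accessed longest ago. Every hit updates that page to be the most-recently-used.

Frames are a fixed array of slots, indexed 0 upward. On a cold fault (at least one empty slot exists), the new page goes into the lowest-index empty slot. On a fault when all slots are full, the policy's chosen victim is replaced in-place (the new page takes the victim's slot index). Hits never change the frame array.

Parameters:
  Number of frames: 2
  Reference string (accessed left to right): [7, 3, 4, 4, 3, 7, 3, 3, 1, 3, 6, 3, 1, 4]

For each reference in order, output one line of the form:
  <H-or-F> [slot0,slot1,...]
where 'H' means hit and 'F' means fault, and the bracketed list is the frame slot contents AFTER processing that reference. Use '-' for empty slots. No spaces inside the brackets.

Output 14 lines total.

F [7,-]
F [7,3]
F [4,3]
H [4,3]
H [4,3]
F [7,3]
H [7,3]
H [7,3]
F [1,3]
H [1,3]
F [6,3]
H [6,3]
F [1,3]
F [1,4]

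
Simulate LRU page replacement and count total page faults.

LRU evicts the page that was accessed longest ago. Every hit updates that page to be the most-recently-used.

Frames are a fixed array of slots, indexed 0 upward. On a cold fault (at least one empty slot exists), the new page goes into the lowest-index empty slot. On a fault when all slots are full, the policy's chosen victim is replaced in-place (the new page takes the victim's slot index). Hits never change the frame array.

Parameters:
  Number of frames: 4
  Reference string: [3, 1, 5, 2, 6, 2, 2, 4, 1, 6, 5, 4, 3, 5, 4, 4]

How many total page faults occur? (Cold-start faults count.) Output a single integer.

Step 0: ref 3 → FAULT, frames=[3,-,-,-]
Step 1: ref 1 → FAULT, frames=[3,1,-,-]
Step 2: ref 5 → FAULT, frames=[3,1,5,-]
Step 3: ref 2 → FAULT, frames=[3,1,5,2]
Step 4: ref 6 → FAULT (evict 3), frames=[6,1,5,2]
Step 5: ref 2 → HIT, frames=[6,1,5,2]
Step 6: ref 2 → HIT, frames=[6,1,5,2]
Step 7: ref 4 → FAULT (evict 1), frames=[6,4,5,2]
Step 8: ref 1 → FAULT (evict 5), frames=[6,4,1,2]
Step 9: ref 6 → HIT, frames=[6,4,1,2]
Step 10: ref 5 → FAULT (evict 2), frames=[6,4,1,5]
Step 11: ref 4 → HIT, frames=[6,4,1,5]
Step 12: ref 3 → FAULT (evict 1), frames=[6,4,3,5]
Step 13: ref 5 → HIT, frames=[6,4,3,5]
Step 14: ref 4 → HIT, frames=[6,4,3,5]
Step 15: ref 4 → HIT, frames=[6,4,3,5]
Total faults: 9

Answer: 9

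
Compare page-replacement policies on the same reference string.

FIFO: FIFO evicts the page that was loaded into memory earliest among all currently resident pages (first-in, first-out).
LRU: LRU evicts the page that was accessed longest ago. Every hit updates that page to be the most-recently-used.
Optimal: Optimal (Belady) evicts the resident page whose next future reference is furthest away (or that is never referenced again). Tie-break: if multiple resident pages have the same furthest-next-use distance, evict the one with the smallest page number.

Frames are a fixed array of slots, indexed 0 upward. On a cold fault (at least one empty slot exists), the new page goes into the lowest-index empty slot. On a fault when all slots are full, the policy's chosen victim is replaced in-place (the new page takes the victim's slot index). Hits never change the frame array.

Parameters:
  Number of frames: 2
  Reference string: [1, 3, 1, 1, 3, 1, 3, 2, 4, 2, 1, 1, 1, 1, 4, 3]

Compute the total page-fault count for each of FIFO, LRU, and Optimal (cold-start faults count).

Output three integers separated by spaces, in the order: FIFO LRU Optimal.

--- FIFO ---
  step 0: ref 1 -> FAULT, frames=[1,-] (faults so far: 1)
  step 1: ref 3 -> FAULT, frames=[1,3] (faults so far: 2)
  step 2: ref 1 -> HIT, frames=[1,3] (faults so far: 2)
  step 3: ref 1 -> HIT, frames=[1,3] (faults so far: 2)
  step 4: ref 3 -> HIT, frames=[1,3] (faults so far: 2)
  step 5: ref 1 -> HIT, frames=[1,3] (faults so far: 2)
  step 6: ref 3 -> HIT, frames=[1,3] (faults so far: 2)
  step 7: ref 2 -> FAULT, evict 1, frames=[2,3] (faults so far: 3)
  step 8: ref 4 -> FAULT, evict 3, frames=[2,4] (faults so far: 4)
  step 9: ref 2 -> HIT, frames=[2,4] (faults so far: 4)
  step 10: ref 1 -> FAULT, evict 2, frames=[1,4] (faults so far: 5)
  step 11: ref 1 -> HIT, frames=[1,4] (faults so far: 5)
  step 12: ref 1 -> HIT, frames=[1,4] (faults so far: 5)
  step 13: ref 1 -> HIT, frames=[1,4] (faults so far: 5)
  step 14: ref 4 -> HIT, frames=[1,4] (faults so far: 5)
  step 15: ref 3 -> FAULT, evict 4, frames=[1,3] (faults so far: 6)
  FIFO total faults: 6
--- LRU ---
  step 0: ref 1 -> FAULT, frames=[1,-] (faults so far: 1)
  step 1: ref 3 -> FAULT, frames=[1,3] (faults so far: 2)
  step 2: ref 1 -> HIT, frames=[1,3] (faults so far: 2)
  step 3: ref 1 -> HIT, frames=[1,3] (faults so far: 2)
  step 4: ref 3 -> HIT, frames=[1,3] (faults so far: 2)
  step 5: ref 1 -> HIT, frames=[1,3] (faults so far: 2)
  step 6: ref 3 -> HIT, frames=[1,3] (faults so far: 2)
  step 7: ref 2 -> FAULT, evict 1, frames=[2,3] (faults so far: 3)
  step 8: ref 4 -> FAULT, evict 3, frames=[2,4] (faults so far: 4)
  step 9: ref 2 -> HIT, frames=[2,4] (faults so far: 4)
  step 10: ref 1 -> FAULT, evict 4, frames=[2,1] (faults so far: 5)
  step 11: ref 1 -> HIT, frames=[2,1] (faults so far: 5)
  step 12: ref 1 -> HIT, frames=[2,1] (faults so far: 5)
  step 13: ref 1 -> HIT, frames=[2,1] (faults so far: 5)
  step 14: ref 4 -> FAULT, evict 2, frames=[4,1] (faults so far: 6)
  step 15: ref 3 -> FAULT, evict 1, frames=[4,3] (faults so far: 7)
  LRU total faults: 7
--- Optimal ---
  step 0: ref 1 -> FAULT, frames=[1,-] (faults so far: 1)
  step 1: ref 3 -> FAULT, frames=[1,3] (faults so far: 2)
  step 2: ref 1 -> HIT, frames=[1,3] (faults so far: 2)
  step 3: ref 1 -> HIT, frames=[1,3] (faults so far: 2)
  step 4: ref 3 -> HIT, frames=[1,3] (faults so far: 2)
  step 5: ref 1 -> HIT, frames=[1,3] (faults so far: 2)
  step 6: ref 3 -> HIT, frames=[1,3] (faults so far: 2)
  step 7: ref 2 -> FAULT, evict 3, frames=[1,2] (faults so far: 3)
  step 8: ref 4 -> FAULT, evict 1, frames=[4,2] (faults so far: 4)
  step 9: ref 2 -> HIT, frames=[4,2] (faults so far: 4)
  step 10: ref 1 -> FAULT, evict 2, frames=[4,1] (faults so far: 5)
  step 11: ref 1 -> HIT, frames=[4,1] (faults so far: 5)
  step 12: ref 1 -> HIT, frames=[4,1] (faults so far: 5)
  step 13: ref 1 -> HIT, frames=[4,1] (faults so far: 5)
  step 14: ref 4 -> HIT, frames=[4,1] (faults so far: 5)
  step 15: ref 3 -> FAULT, evict 1, frames=[4,3] (faults so far: 6)
  Optimal total faults: 6

Answer: 6 7 6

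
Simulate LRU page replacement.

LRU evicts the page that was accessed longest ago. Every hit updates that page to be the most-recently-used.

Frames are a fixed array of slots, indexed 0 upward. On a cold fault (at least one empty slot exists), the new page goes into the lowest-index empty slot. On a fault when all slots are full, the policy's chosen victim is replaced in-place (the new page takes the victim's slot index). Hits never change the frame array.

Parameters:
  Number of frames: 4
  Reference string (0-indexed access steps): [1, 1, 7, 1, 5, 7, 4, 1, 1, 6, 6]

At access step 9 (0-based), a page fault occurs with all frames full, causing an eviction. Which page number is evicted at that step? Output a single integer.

Answer: 5

Derivation:
Step 0: ref 1 -> FAULT, frames=[1,-,-,-]
Step 1: ref 1 -> HIT, frames=[1,-,-,-]
Step 2: ref 7 -> FAULT, frames=[1,7,-,-]
Step 3: ref 1 -> HIT, frames=[1,7,-,-]
Step 4: ref 5 -> FAULT, frames=[1,7,5,-]
Step 5: ref 7 -> HIT, frames=[1,7,5,-]
Step 6: ref 4 -> FAULT, frames=[1,7,5,4]
Step 7: ref 1 -> HIT, frames=[1,7,5,4]
Step 8: ref 1 -> HIT, frames=[1,7,5,4]
Step 9: ref 6 -> FAULT, evict 5, frames=[1,7,6,4]
At step 9: evicted page 5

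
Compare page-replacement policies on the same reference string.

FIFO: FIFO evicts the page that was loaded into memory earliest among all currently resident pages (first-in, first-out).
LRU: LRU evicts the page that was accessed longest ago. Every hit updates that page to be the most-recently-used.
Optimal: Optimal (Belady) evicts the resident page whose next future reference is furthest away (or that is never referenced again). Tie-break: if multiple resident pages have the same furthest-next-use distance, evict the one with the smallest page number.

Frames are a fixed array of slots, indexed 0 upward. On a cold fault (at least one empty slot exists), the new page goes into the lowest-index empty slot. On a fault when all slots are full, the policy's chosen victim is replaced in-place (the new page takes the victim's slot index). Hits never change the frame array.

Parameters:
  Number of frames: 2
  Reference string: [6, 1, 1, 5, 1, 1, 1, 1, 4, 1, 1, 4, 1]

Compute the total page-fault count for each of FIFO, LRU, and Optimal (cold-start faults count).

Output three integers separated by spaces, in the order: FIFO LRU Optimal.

Answer: 5 4 4

Derivation:
--- FIFO ---
  step 0: ref 6 -> FAULT, frames=[6,-] (faults so far: 1)
  step 1: ref 1 -> FAULT, frames=[6,1] (faults so far: 2)
  step 2: ref 1 -> HIT, frames=[6,1] (faults so far: 2)
  step 3: ref 5 -> FAULT, evict 6, frames=[5,1] (faults so far: 3)
  step 4: ref 1 -> HIT, frames=[5,1] (faults so far: 3)
  step 5: ref 1 -> HIT, frames=[5,1] (faults so far: 3)
  step 6: ref 1 -> HIT, frames=[5,1] (faults so far: 3)
  step 7: ref 1 -> HIT, frames=[5,1] (faults so far: 3)
  step 8: ref 4 -> FAULT, evict 1, frames=[5,4] (faults so far: 4)
  step 9: ref 1 -> FAULT, evict 5, frames=[1,4] (faults so far: 5)
  step 10: ref 1 -> HIT, frames=[1,4] (faults so far: 5)
  step 11: ref 4 -> HIT, frames=[1,4] (faults so far: 5)
  step 12: ref 1 -> HIT, frames=[1,4] (faults so far: 5)
  FIFO total faults: 5
--- LRU ---
  step 0: ref 6 -> FAULT, frames=[6,-] (faults so far: 1)
  step 1: ref 1 -> FAULT, frames=[6,1] (faults so far: 2)
  step 2: ref 1 -> HIT, frames=[6,1] (faults so far: 2)
  step 3: ref 5 -> FAULT, evict 6, frames=[5,1] (faults so far: 3)
  step 4: ref 1 -> HIT, frames=[5,1] (faults so far: 3)
  step 5: ref 1 -> HIT, frames=[5,1] (faults so far: 3)
  step 6: ref 1 -> HIT, frames=[5,1] (faults so far: 3)
  step 7: ref 1 -> HIT, frames=[5,1] (faults so far: 3)
  step 8: ref 4 -> FAULT, evict 5, frames=[4,1] (faults so far: 4)
  step 9: ref 1 -> HIT, frames=[4,1] (faults so far: 4)
  step 10: ref 1 -> HIT, frames=[4,1] (faults so far: 4)
  step 11: ref 4 -> HIT, frames=[4,1] (faults so far: 4)
  step 12: ref 1 -> HIT, frames=[4,1] (faults so far: 4)
  LRU total faults: 4
--- Optimal ---
  step 0: ref 6 -> FAULT, frames=[6,-] (faults so far: 1)
  step 1: ref 1 -> FAULT, frames=[6,1] (faults so far: 2)
  step 2: ref 1 -> HIT, frames=[6,1] (faults so far: 2)
  step 3: ref 5 -> FAULT, evict 6, frames=[5,1] (faults so far: 3)
  step 4: ref 1 -> HIT, frames=[5,1] (faults so far: 3)
  step 5: ref 1 -> HIT, frames=[5,1] (faults so far: 3)
  step 6: ref 1 -> HIT, frames=[5,1] (faults so far: 3)
  step 7: ref 1 -> HIT, frames=[5,1] (faults so far: 3)
  step 8: ref 4 -> FAULT, evict 5, frames=[4,1] (faults so far: 4)
  step 9: ref 1 -> HIT, frames=[4,1] (faults so far: 4)
  step 10: ref 1 -> HIT, frames=[4,1] (faults so far: 4)
  step 11: ref 4 -> HIT, frames=[4,1] (faults so far: 4)
  step 12: ref 1 -> HIT, frames=[4,1] (faults so far: 4)
  Optimal total faults: 4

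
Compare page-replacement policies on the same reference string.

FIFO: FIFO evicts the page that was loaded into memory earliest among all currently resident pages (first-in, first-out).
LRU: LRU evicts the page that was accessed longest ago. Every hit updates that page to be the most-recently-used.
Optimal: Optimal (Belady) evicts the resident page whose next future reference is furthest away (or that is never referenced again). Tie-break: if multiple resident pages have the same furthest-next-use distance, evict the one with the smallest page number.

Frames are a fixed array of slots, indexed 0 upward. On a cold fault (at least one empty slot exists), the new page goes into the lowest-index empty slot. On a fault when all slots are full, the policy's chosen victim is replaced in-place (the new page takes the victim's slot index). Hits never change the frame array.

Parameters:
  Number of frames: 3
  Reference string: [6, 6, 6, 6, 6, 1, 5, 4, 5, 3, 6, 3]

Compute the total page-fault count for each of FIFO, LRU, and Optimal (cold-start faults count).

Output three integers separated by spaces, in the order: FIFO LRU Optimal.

Answer: 6 6 5

Derivation:
--- FIFO ---
  step 0: ref 6 -> FAULT, frames=[6,-,-] (faults so far: 1)
  step 1: ref 6 -> HIT, frames=[6,-,-] (faults so far: 1)
  step 2: ref 6 -> HIT, frames=[6,-,-] (faults so far: 1)
  step 3: ref 6 -> HIT, frames=[6,-,-] (faults so far: 1)
  step 4: ref 6 -> HIT, frames=[6,-,-] (faults so far: 1)
  step 5: ref 1 -> FAULT, frames=[6,1,-] (faults so far: 2)
  step 6: ref 5 -> FAULT, frames=[6,1,5] (faults so far: 3)
  step 7: ref 4 -> FAULT, evict 6, frames=[4,1,5] (faults so far: 4)
  step 8: ref 5 -> HIT, frames=[4,1,5] (faults so far: 4)
  step 9: ref 3 -> FAULT, evict 1, frames=[4,3,5] (faults so far: 5)
  step 10: ref 6 -> FAULT, evict 5, frames=[4,3,6] (faults so far: 6)
  step 11: ref 3 -> HIT, frames=[4,3,6] (faults so far: 6)
  FIFO total faults: 6
--- LRU ---
  step 0: ref 6 -> FAULT, frames=[6,-,-] (faults so far: 1)
  step 1: ref 6 -> HIT, frames=[6,-,-] (faults so far: 1)
  step 2: ref 6 -> HIT, frames=[6,-,-] (faults so far: 1)
  step 3: ref 6 -> HIT, frames=[6,-,-] (faults so far: 1)
  step 4: ref 6 -> HIT, frames=[6,-,-] (faults so far: 1)
  step 5: ref 1 -> FAULT, frames=[6,1,-] (faults so far: 2)
  step 6: ref 5 -> FAULT, frames=[6,1,5] (faults so far: 3)
  step 7: ref 4 -> FAULT, evict 6, frames=[4,1,5] (faults so far: 4)
  step 8: ref 5 -> HIT, frames=[4,1,5] (faults so far: 4)
  step 9: ref 3 -> FAULT, evict 1, frames=[4,3,5] (faults so far: 5)
  step 10: ref 6 -> FAULT, evict 4, frames=[6,3,5] (faults so far: 6)
  step 11: ref 3 -> HIT, frames=[6,3,5] (faults so far: 6)
  LRU total faults: 6
--- Optimal ---
  step 0: ref 6 -> FAULT, frames=[6,-,-] (faults so far: 1)
  step 1: ref 6 -> HIT, frames=[6,-,-] (faults so far: 1)
  step 2: ref 6 -> HIT, frames=[6,-,-] (faults so far: 1)
  step 3: ref 6 -> HIT, frames=[6,-,-] (faults so far: 1)
  step 4: ref 6 -> HIT, frames=[6,-,-] (faults so far: 1)
  step 5: ref 1 -> FAULT, frames=[6,1,-] (faults so far: 2)
  step 6: ref 5 -> FAULT, frames=[6,1,5] (faults so far: 3)
  step 7: ref 4 -> FAULT, evict 1, frames=[6,4,5] (faults so far: 4)
  step 8: ref 5 -> HIT, frames=[6,4,5] (faults so far: 4)
  step 9: ref 3 -> FAULT, evict 4, frames=[6,3,5] (faults so far: 5)
  step 10: ref 6 -> HIT, frames=[6,3,5] (faults so far: 5)
  step 11: ref 3 -> HIT, frames=[6,3,5] (faults so far: 5)
  Optimal total faults: 5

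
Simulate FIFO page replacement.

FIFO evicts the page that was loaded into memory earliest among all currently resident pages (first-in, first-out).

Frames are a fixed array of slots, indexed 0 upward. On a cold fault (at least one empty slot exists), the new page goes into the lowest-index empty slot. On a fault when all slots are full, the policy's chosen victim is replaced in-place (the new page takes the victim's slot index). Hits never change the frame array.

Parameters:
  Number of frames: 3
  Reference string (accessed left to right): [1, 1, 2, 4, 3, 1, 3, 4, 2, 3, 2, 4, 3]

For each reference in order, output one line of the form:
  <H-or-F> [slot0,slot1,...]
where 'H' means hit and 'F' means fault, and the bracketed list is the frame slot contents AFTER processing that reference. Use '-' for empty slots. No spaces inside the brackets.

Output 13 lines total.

F [1,-,-]
H [1,-,-]
F [1,2,-]
F [1,2,4]
F [3,2,4]
F [3,1,4]
H [3,1,4]
H [3,1,4]
F [3,1,2]
H [3,1,2]
H [3,1,2]
F [4,1,2]
F [4,3,2]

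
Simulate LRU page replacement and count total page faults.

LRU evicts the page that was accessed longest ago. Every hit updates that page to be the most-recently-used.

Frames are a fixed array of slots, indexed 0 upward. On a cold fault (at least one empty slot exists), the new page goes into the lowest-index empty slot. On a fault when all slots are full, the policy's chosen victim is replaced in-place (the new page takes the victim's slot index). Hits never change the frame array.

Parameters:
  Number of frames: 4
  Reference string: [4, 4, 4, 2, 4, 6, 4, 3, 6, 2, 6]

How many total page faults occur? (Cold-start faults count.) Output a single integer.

Answer: 4

Derivation:
Step 0: ref 4 → FAULT, frames=[4,-,-,-]
Step 1: ref 4 → HIT, frames=[4,-,-,-]
Step 2: ref 4 → HIT, frames=[4,-,-,-]
Step 3: ref 2 → FAULT, frames=[4,2,-,-]
Step 4: ref 4 → HIT, frames=[4,2,-,-]
Step 5: ref 6 → FAULT, frames=[4,2,6,-]
Step 6: ref 4 → HIT, frames=[4,2,6,-]
Step 7: ref 3 → FAULT, frames=[4,2,6,3]
Step 8: ref 6 → HIT, frames=[4,2,6,3]
Step 9: ref 2 → HIT, frames=[4,2,6,3]
Step 10: ref 6 → HIT, frames=[4,2,6,3]
Total faults: 4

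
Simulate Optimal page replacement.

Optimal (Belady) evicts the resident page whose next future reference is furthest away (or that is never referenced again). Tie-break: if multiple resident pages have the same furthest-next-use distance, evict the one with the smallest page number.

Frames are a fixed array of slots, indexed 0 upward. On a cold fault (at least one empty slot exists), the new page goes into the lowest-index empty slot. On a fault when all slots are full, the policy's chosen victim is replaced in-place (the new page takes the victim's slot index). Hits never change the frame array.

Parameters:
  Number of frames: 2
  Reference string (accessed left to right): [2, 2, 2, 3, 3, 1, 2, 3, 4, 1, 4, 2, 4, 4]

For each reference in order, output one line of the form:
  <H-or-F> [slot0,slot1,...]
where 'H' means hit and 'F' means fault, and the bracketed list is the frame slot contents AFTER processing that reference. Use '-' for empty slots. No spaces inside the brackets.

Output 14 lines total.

F [2,-]
H [2,-]
H [2,-]
F [2,3]
H [2,3]
F [2,1]
H [2,1]
F [3,1]
F [4,1]
H [4,1]
H [4,1]
F [4,2]
H [4,2]
H [4,2]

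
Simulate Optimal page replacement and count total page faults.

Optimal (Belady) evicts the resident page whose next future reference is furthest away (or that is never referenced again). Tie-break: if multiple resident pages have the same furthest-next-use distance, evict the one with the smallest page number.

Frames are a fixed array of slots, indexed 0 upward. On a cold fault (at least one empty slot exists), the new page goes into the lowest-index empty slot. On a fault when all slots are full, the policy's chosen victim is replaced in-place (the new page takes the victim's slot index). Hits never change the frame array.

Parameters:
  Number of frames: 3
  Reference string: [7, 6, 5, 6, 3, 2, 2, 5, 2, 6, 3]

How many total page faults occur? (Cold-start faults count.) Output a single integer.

Answer: 6

Derivation:
Step 0: ref 7 → FAULT, frames=[7,-,-]
Step 1: ref 6 → FAULT, frames=[7,6,-]
Step 2: ref 5 → FAULT, frames=[7,6,5]
Step 3: ref 6 → HIT, frames=[7,6,5]
Step 4: ref 3 → FAULT (evict 7), frames=[3,6,5]
Step 5: ref 2 → FAULT (evict 3), frames=[2,6,5]
Step 6: ref 2 → HIT, frames=[2,6,5]
Step 7: ref 5 → HIT, frames=[2,6,5]
Step 8: ref 2 → HIT, frames=[2,6,5]
Step 9: ref 6 → HIT, frames=[2,6,5]
Step 10: ref 3 → FAULT (evict 2), frames=[3,6,5]
Total faults: 6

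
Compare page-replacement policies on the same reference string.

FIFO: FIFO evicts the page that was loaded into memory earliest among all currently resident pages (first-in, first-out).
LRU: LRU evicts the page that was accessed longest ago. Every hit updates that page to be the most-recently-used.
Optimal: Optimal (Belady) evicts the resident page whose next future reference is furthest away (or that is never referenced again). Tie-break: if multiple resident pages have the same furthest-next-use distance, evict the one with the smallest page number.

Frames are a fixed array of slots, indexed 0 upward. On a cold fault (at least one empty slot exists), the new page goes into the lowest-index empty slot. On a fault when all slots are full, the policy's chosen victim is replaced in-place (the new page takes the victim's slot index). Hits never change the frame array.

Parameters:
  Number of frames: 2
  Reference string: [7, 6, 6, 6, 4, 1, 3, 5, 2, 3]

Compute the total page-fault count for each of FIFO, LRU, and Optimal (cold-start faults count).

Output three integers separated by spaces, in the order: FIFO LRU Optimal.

Answer: 8 8 7

Derivation:
--- FIFO ---
  step 0: ref 7 -> FAULT, frames=[7,-] (faults so far: 1)
  step 1: ref 6 -> FAULT, frames=[7,6] (faults so far: 2)
  step 2: ref 6 -> HIT, frames=[7,6] (faults so far: 2)
  step 3: ref 6 -> HIT, frames=[7,6] (faults so far: 2)
  step 4: ref 4 -> FAULT, evict 7, frames=[4,6] (faults so far: 3)
  step 5: ref 1 -> FAULT, evict 6, frames=[4,1] (faults so far: 4)
  step 6: ref 3 -> FAULT, evict 4, frames=[3,1] (faults so far: 5)
  step 7: ref 5 -> FAULT, evict 1, frames=[3,5] (faults so far: 6)
  step 8: ref 2 -> FAULT, evict 3, frames=[2,5] (faults so far: 7)
  step 9: ref 3 -> FAULT, evict 5, frames=[2,3] (faults so far: 8)
  FIFO total faults: 8
--- LRU ---
  step 0: ref 7 -> FAULT, frames=[7,-] (faults so far: 1)
  step 1: ref 6 -> FAULT, frames=[7,6] (faults so far: 2)
  step 2: ref 6 -> HIT, frames=[7,6] (faults so far: 2)
  step 3: ref 6 -> HIT, frames=[7,6] (faults so far: 2)
  step 4: ref 4 -> FAULT, evict 7, frames=[4,6] (faults so far: 3)
  step 5: ref 1 -> FAULT, evict 6, frames=[4,1] (faults so far: 4)
  step 6: ref 3 -> FAULT, evict 4, frames=[3,1] (faults so far: 5)
  step 7: ref 5 -> FAULT, evict 1, frames=[3,5] (faults so far: 6)
  step 8: ref 2 -> FAULT, evict 3, frames=[2,5] (faults so far: 7)
  step 9: ref 3 -> FAULT, evict 5, frames=[2,3] (faults so far: 8)
  LRU total faults: 8
--- Optimal ---
  step 0: ref 7 -> FAULT, frames=[7,-] (faults so far: 1)
  step 1: ref 6 -> FAULT, frames=[7,6] (faults so far: 2)
  step 2: ref 6 -> HIT, frames=[7,6] (faults so far: 2)
  step 3: ref 6 -> HIT, frames=[7,6] (faults so far: 2)
  step 4: ref 4 -> FAULT, evict 6, frames=[7,4] (faults so far: 3)
  step 5: ref 1 -> FAULT, evict 4, frames=[7,1] (faults so far: 4)
  step 6: ref 3 -> FAULT, evict 1, frames=[7,3] (faults so far: 5)
  step 7: ref 5 -> FAULT, evict 7, frames=[5,3] (faults so far: 6)
  step 8: ref 2 -> FAULT, evict 5, frames=[2,3] (faults so far: 7)
  step 9: ref 3 -> HIT, frames=[2,3] (faults so far: 7)
  Optimal total faults: 7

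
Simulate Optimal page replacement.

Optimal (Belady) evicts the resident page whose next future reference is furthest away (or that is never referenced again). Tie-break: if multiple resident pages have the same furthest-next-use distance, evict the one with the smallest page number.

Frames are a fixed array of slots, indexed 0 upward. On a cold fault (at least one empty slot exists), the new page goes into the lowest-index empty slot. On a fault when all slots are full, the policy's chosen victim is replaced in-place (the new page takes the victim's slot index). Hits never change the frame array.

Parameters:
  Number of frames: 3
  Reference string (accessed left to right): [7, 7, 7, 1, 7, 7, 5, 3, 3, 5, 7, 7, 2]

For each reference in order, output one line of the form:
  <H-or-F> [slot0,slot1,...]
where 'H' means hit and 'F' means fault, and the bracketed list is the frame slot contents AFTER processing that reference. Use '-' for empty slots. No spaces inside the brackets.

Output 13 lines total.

F [7,-,-]
H [7,-,-]
H [7,-,-]
F [7,1,-]
H [7,1,-]
H [7,1,-]
F [7,1,5]
F [7,3,5]
H [7,3,5]
H [7,3,5]
H [7,3,5]
H [7,3,5]
F [7,2,5]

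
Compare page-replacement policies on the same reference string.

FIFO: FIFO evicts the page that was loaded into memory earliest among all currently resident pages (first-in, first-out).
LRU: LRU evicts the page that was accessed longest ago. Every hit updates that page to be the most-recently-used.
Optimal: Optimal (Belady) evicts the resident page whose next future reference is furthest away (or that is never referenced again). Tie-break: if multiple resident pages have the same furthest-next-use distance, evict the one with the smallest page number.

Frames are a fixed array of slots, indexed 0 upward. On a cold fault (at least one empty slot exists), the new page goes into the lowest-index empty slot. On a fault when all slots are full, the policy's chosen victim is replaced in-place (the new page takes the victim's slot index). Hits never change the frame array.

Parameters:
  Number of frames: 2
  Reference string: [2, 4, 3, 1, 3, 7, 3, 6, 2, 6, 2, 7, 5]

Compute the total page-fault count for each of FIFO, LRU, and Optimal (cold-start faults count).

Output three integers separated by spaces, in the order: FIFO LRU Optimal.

--- FIFO ---
  step 0: ref 2 -> FAULT, frames=[2,-] (faults so far: 1)
  step 1: ref 4 -> FAULT, frames=[2,4] (faults so far: 2)
  step 2: ref 3 -> FAULT, evict 2, frames=[3,4] (faults so far: 3)
  step 3: ref 1 -> FAULT, evict 4, frames=[3,1] (faults so far: 4)
  step 4: ref 3 -> HIT, frames=[3,1] (faults so far: 4)
  step 5: ref 7 -> FAULT, evict 3, frames=[7,1] (faults so far: 5)
  step 6: ref 3 -> FAULT, evict 1, frames=[7,3] (faults so far: 6)
  step 7: ref 6 -> FAULT, evict 7, frames=[6,3] (faults so far: 7)
  step 8: ref 2 -> FAULT, evict 3, frames=[6,2] (faults so far: 8)
  step 9: ref 6 -> HIT, frames=[6,2] (faults so far: 8)
  step 10: ref 2 -> HIT, frames=[6,2] (faults so far: 8)
  step 11: ref 7 -> FAULT, evict 6, frames=[7,2] (faults so far: 9)
  step 12: ref 5 -> FAULT, evict 2, frames=[7,5] (faults so far: 10)
  FIFO total faults: 10
--- LRU ---
  step 0: ref 2 -> FAULT, frames=[2,-] (faults so far: 1)
  step 1: ref 4 -> FAULT, frames=[2,4] (faults so far: 2)
  step 2: ref 3 -> FAULT, evict 2, frames=[3,4] (faults so far: 3)
  step 3: ref 1 -> FAULT, evict 4, frames=[3,1] (faults so far: 4)
  step 4: ref 3 -> HIT, frames=[3,1] (faults so far: 4)
  step 5: ref 7 -> FAULT, evict 1, frames=[3,7] (faults so far: 5)
  step 6: ref 3 -> HIT, frames=[3,7] (faults so far: 5)
  step 7: ref 6 -> FAULT, evict 7, frames=[3,6] (faults so far: 6)
  step 8: ref 2 -> FAULT, evict 3, frames=[2,6] (faults so far: 7)
  step 9: ref 6 -> HIT, frames=[2,6] (faults so far: 7)
  step 10: ref 2 -> HIT, frames=[2,6] (faults so far: 7)
  step 11: ref 7 -> FAULT, evict 6, frames=[2,7] (faults so far: 8)
  step 12: ref 5 -> FAULT, evict 2, frames=[5,7] (faults so far: 9)
  LRU total faults: 9
--- Optimal ---
  step 0: ref 2 -> FAULT, frames=[2,-] (faults so far: 1)
  step 1: ref 4 -> FAULT, frames=[2,4] (faults so far: 2)
  step 2: ref 3 -> FAULT, evict 4, frames=[2,3] (faults so far: 3)
  step 3: ref 1 -> FAULT, evict 2, frames=[1,3] (faults so far: 4)
  step 4: ref 3 -> HIT, frames=[1,3] (faults so far: 4)
  step 5: ref 7 -> FAULT, evict 1, frames=[7,3] (faults so far: 5)
  step 6: ref 3 -> HIT, frames=[7,3] (faults so far: 5)
  step 7: ref 6 -> FAULT, evict 3, frames=[7,6] (faults so far: 6)
  step 8: ref 2 -> FAULT, evict 7, frames=[2,6] (faults so far: 7)
  step 9: ref 6 -> HIT, frames=[2,6] (faults so far: 7)
  step 10: ref 2 -> HIT, frames=[2,6] (faults so far: 7)
  step 11: ref 7 -> FAULT, evict 2, frames=[7,6] (faults so far: 8)
  step 12: ref 5 -> FAULT, evict 6, frames=[7,5] (faults so far: 9)
  Optimal total faults: 9

Answer: 10 9 9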